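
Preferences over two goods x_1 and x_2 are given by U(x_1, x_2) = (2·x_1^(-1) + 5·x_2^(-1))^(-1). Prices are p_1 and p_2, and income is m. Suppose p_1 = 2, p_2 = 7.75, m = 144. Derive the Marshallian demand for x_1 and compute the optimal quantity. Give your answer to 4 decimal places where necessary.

x_1* = 17.5077

From the CES first-order condition, (2/5)·(x_2/x_1)^(2) = p_1/p_2.
Hence x_2/x_1 = ((5/2)·p_1/p_2)^(1/(2)), i.e. raised to the 0.5 power.
Substitute x_2 = (x_2/x_1)·x_1 into the budget: x_1* = m/(p_1 + p_2·(x_2/x_1)).
Numerically x_2/x_1 = 0.803219, so x_1* = 144/(2 + 7.75·0.803219) = 17.5077.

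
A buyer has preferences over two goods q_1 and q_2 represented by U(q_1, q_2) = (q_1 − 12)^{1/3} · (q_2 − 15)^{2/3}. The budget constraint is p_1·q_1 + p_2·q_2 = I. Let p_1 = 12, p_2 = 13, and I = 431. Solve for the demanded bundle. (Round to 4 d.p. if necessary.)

q_1* = 14.5556, q_2* = 19.7179

This is Cobb-Douglas in (q_1−12, q_2−15): tangency gives 1/3·p_2·(q_2−15) = 2/3·p_1·(q_1−12).
Substituting into the budget: q_1* = 12 + 1/3·(I − 12·p_1 − 15·p_2)/p_1, and q_2* = 15 + 2/3·(…)/p_2.
Discretionary income = 431 − 12·12 − 15·13 = 92; q_1* = 12 + 1/3·92/12 = 14.5556; q_2* = 15 + 2/3·92/13 = 19.7179.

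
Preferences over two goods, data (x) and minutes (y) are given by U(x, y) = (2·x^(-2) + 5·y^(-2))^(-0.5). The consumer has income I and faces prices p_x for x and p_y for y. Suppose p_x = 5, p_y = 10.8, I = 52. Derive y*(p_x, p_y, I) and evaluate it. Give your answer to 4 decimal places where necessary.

MU_x ∝ 2·x^(-3), MU_y ∝ 5·y^(-3), so MRS = (2/5)·(y/x)^(3) = p_x/p_y.
Hence y/x = ((5/2)·p_x/p_y)^(1/(3)), i.e. raised to the 1/3 power.
With the ratio pinned down, the budget gives x* = I/(p_x + p_y·(y/x)) and y* = (y/x)·x*.
Numerically y/x = 1.049934, so x* = 52/(5 + 10.8·1.049934) = 3.1825 and y* = 1.049934·3.1825 = 3.3414.

y* = 3.3414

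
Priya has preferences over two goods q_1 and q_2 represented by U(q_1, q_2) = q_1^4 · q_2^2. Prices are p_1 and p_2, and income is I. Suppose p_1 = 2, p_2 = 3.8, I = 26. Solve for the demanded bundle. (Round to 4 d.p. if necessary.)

q_1* = 8.6667, q_2* = 2.2807

MU_q_1/MU_q_2 = (4·q_2)/(2·q_1); tangency sets this equal to p_1/p_2.
So 4·p_2·q_2 = 2·p_1·q_1; combined with the budget, a share 2/3 of income goes to q_1.
Demand: q_1*(p_1,p_2,I) = 2/3·I/p_1 and q_2* = 1/3·I/p_2.
At p_1=2, p_2=3.8, I=26: q_1* = 2/3·26/2 = 8.6667, q_2* = 2.2807.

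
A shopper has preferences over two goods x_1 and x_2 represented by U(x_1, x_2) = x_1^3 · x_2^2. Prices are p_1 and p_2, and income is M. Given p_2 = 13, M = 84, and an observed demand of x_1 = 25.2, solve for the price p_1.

p_1 = 2

MU_x_1/MU_x_2 = (3·x_2)/(2·x_1); tangency sets this equal to p_1/p_2.
Rearranging, p_2·x_2 = (2/3)·p_1·x_1. Substituting into the budget gives p_1·x_1·(1 + (2/3)) = M.
Demand: x_1*(p_1,p_2,M) = 0.6·M/p_1 and x_2* = 0.4·M/p_2.
Set x_1* = 25.2 in the demand function and solve for p_1: p_1 = 2.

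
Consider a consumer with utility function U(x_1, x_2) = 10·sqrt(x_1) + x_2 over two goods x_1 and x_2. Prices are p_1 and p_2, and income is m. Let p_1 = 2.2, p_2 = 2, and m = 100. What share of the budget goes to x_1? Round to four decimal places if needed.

share on x_1 = 0.4545

Utility is quasi-linear in x_2; the FOC for x_1 is 5/√x_1 = p_1/p_2.
Solve: √x_1 = 5·p_2/p_1, so x_1*(p_1,p_2) = (5·p_2/p_1)², and x_2* = (m − p_1·x_1*)/p_2.
Plugging in: x_1* = (5·2/2.2)² = 20.6612, x_2* = 27.2727.
Expenditure on x_1: 2.2·20.6612 = 45.4545; share = 0.4545.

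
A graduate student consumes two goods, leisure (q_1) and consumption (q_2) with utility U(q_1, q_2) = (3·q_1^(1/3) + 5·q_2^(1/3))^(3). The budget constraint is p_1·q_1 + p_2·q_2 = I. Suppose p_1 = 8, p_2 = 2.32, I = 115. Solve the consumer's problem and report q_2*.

From the CES first-order condition, (3/5)·(q_2/q_1)^(2/3) = p_1/p_2.
Solve for the ratio: q_2/q_1 = [(5/3)·p_1/p_2]^(1.5).
With the ratio pinned down, the budget gives q_1* = I/(p_1 + p_2·(q_2/q_1)) and q_2* = (q_2/q_1)·q_1*.
Numerically q_2/q_1 = 13.777681, so q_1* = 115/(8 + 2.32·13.777681) = 2.8776 and q_2* = 13.777681·2.8776 = 39.6463.

q_2* = 39.6463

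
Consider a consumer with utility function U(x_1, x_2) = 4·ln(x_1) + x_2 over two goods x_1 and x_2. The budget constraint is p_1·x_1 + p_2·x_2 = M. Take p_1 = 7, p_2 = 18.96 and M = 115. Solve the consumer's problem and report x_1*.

At the given prices: x_1* = 4·18.96/7 = 10.8343.

x_1* = 10.8343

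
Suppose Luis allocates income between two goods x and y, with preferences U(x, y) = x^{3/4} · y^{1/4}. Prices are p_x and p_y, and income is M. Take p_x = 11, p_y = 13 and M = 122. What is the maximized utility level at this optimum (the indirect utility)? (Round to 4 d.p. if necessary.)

V = 6.0619

At p_x=11, p_y=13, M=122: x* = 0.75·122/11 = 8.3182, y* = 2.3462.
Utility at the optimum: U(8.3182, 2.3462) = 6.0619.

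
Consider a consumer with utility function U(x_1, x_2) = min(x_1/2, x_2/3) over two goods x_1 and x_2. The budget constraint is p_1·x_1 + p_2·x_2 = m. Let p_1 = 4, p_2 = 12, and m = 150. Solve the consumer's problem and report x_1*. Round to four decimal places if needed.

Demand: x_1*(p_1,p_2,m) = 2·m/(2·p_1 + 3·p_2), x_2* = 3·m/(2·p_1 + 3·p_2).
Here 2·4 + 3·12 = 44, giving x_1* = 6.8182.

x_1* = 6.8182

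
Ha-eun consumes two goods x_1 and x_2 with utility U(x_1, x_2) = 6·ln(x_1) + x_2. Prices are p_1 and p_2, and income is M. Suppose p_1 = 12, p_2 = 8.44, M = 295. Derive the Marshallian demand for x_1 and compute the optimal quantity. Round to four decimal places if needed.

So x_1*(p_1,p_2) = 6·p_2/p_1, independent of income; and x_2* = (M − 6·p_2)/p_2.
At the given prices: x_1* = 6·8.44/12 = 4.22.

x_1* = 4.22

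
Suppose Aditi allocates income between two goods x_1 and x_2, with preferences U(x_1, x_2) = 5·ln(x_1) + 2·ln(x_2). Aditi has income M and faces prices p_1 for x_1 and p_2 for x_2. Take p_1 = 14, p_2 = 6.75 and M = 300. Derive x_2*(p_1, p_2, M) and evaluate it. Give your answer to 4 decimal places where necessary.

x_2* = 12.6984

Tangency: MRS = (5/2)·x_2/x_1 = p_1/p_2.
So 5·p_2·x_2 = 2·p_1·x_1; combined with the budget, a share 5/7 of income goes to x_1.
Demand: x_1*(p_1,p_2,M) = 5/7·M/p_1 and x_2* = 2/7·M/p_2.
At p_1=14, p_2=6.75, M=300: x_2* = 2/7·300/6.75 = 12.6984.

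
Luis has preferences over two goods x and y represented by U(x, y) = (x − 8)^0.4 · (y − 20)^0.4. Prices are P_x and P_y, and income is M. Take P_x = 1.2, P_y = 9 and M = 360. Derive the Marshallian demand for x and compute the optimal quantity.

Substituting into the budget: x* = 8 + 0.5·(M − 8·P_x − 20·P_y)/P_x, and y* = 20 + 0.5·(…)/P_y.
Discretionary income = 360 − 8·1.2 − 20·9 = 170.4; x* = 8 + 0.5·170.4/1.2 = 79.

x* = 79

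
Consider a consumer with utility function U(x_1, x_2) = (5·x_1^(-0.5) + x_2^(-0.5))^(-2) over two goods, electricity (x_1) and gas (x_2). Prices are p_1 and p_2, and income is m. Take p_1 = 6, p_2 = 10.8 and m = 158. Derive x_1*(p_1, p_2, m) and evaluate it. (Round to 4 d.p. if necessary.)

x_1* = 18.5968

MRS = MU_x_1/MU_x_2 = 5·(x_2/x_1)^(1.5). Set equal to p_1/p_2.
Hence x_2/x_1 = ((1/5)·p_1/p_2)^(1/(1.5)), i.e. raised to the 2/3 power.
Substitute x_2 = (x_2/x_1)·x_1 into the budget: x_1* = m/(p_1 + p_2·(x_2/x_1)).
Numerically x_2/x_1 = 0.23112, so x_1* = 158/(6 + 10.8·0.23112) = 18.5968.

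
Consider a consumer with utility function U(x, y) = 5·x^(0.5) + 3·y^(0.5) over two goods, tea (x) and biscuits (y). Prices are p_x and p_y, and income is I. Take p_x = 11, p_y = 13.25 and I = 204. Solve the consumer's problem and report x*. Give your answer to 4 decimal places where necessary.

With the ratio pinned down, the budget gives x* = I/(p_x + p_y·(y/x)) and y* = (y/x)·x*.
Numerically y/x = 0.248117, so x* = 204/(11 + 13.25·0.248117) = 14.2782.

x* = 14.2782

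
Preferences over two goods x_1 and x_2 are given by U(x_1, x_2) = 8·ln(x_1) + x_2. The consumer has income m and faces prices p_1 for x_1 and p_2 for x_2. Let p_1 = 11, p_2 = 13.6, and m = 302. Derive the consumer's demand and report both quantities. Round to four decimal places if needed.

MU_x_1 = 8/x_1, MU_x_2 = 1. Tangency: 8/x_1 = p_1/p_2.
So x_1*(p_1,p_2) = 8·p_2/p_1, independent of income; and x_2* = (m − 8·p_2)/p_2.
At the given prices: x_1* = 8·13.6/11 = 9.8909, and x_2* = 14.2059.

x_1* = 9.8909, x_2* = 14.2059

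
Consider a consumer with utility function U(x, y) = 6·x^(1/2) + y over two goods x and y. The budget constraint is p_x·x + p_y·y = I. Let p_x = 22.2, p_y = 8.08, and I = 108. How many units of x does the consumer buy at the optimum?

Thus x* = (3·p_y/p_x)² — independent of I — with the rest of income spent on y.
Plugging in: x* = (3·8.08/22.2)² = 1.1922.

x* = 1.1922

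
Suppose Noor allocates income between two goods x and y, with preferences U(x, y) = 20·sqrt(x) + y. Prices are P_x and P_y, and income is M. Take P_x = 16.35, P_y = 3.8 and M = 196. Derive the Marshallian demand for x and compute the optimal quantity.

Utility is quasi-linear in y; the FOC for x is 10/√x = P_x/P_y.
Thus x* = (10·P_y/P_x)² — independent of M — with the rest of income spent on y.
Plugging in: x* = (10·3.8/16.35)² = 5.4017.

x* = 5.4017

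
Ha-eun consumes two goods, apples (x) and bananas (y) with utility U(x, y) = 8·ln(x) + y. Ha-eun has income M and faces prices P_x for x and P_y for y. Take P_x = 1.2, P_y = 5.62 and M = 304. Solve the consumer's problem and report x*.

x* = 37.4667

Set MRS = P_x/P_y: (8/x)/1 = P_x/P_y.
So x*(P_x,P_y) = 8·P_y/P_x, independent of income; and y* = (M − 8·P_y)/P_y.
At the given prices: x* = 8·5.62/1.2 = 37.4667.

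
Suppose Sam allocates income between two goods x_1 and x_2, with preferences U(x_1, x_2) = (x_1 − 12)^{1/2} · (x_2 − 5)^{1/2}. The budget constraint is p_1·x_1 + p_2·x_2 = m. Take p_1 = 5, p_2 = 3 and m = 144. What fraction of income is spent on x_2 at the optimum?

This is Cobb-Douglas in (x_1−12, x_2−5): tangency gives 0.5·p_2·(x_2−5) = 0.5·p_1·(x_1−12).
Substituting into the budget: x_1* = 12 + 0.5·(m − 12·p_1 − 5·p_2)/p_1, and x_2* = 5 + 0.5·(…)/p_2.
Discretionary income = 144 − 12·5 − 5·3 = 69; x_1* = 12 + 0.5·69/5 = 18.9; x_2* = 5 + 0.5·69/3 = 16.5.
Expenditure on x_2: 3·16.5 = 49.5; share = 0.3438.

share on x_2 = 0.3438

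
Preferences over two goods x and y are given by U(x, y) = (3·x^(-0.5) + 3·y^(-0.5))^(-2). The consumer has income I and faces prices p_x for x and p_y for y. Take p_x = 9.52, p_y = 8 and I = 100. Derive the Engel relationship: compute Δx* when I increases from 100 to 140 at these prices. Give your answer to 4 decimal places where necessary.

From the CES first-order condition, (y/x)^(1.5) = p_x/p_y.
Hence y/x = (p_x/p_y)^(1/(1.5)), i.e. raised to the 2/3 power.
With the ratio pinned down, the budget gives x* = I/(p_x + p_y·(y/x)) and y* = (y/x)·x*.
Numerically y/x = 1.122961, so x* = 100/(9.52 + 8·1.122961) = 5.4043.
At I' = 140: x* = 7.5661. Change: 7.5661 − 5.4043 = 2.1617.

Δx* = 2.1617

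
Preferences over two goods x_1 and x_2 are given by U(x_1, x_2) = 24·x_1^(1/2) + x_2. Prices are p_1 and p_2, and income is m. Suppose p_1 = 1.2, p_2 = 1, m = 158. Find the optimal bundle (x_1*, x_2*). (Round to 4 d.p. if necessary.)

Utility is quasi-linear in x_2; the FOC for x_1 is 12/√x_1 = p_1/p_2.
Thus x_1* = (12·p_2/p_1)² — independent of m — with the rest of income spent on x_2.
Plugging in: x_1* = (12·1/1.2)² = 100, x_2* = 38.

x_1* = 100, x_2* = 38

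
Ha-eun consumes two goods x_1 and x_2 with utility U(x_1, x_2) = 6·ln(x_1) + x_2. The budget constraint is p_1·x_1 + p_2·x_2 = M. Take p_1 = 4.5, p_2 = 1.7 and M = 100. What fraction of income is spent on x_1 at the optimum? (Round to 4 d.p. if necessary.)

share on x_1 = 0.102

MU_x_1 = 6/x_1, MU_x_2 = 1. Tangency: 6/x_1 = p_1/p_2.
So x_1*(p_1,p_2) = 6·p_2/p_1, independent of income; and x_2* = (M − 6·p_2)/p_2.
At the given prices: x_1* = 6·1.7/4.5 = 2.2667, and x_2* = 52.8235.
Expenditure on x_1: 4.5·2.2667 = 10.2; share = 0.102.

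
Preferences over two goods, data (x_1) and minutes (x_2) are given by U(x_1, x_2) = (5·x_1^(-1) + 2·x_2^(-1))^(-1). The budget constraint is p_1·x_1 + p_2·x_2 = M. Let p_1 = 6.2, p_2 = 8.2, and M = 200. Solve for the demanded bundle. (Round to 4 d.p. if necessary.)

x_1* = 18.6749, x_2* = 10.2702

MRS = MU_x_1/MU_x_2 = (5/2)·(x_2/x_1)^(2). Set equal to p_1/p_2.
Hence x_2/x_1 = ((2/5)·p_1/p_2)^(1/(2)), i.e. raised to the 0.5 power.
With the ratio pinned down, the budget gives x_1* = M/(p_1 + p_2·(x_2/x_1)) and x_2* = (x_2/x_1)·x_1*.
Numerically x_2/x_1 = 0.549945, so x_1* = 200/(6.2 + 8.2·0.549945) = 18.6749 and x_2* = 0.549945·18.6749 = 10.2702.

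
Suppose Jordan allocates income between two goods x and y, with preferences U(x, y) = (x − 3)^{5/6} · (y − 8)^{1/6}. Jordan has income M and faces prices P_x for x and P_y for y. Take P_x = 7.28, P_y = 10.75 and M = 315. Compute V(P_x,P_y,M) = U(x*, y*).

V = 16.9936

Let x' = x−3, y' = y−8. MRS = 5·y'/x' = P_x/P_y.
Substituting into the budget: x* = 3 + 5/6·(M − 3·P_x − 8·P_y)/P_x, and y* = 8 + 1/6·(…)/P_y.
Discretionary income = 315 − 3·7.28 − 8·10.75 = 207.16; x* = 3 + 5/6·207.16/7.28 = 26.7134; y* = 8 + 1/6·207.16/10.75 = 11.2118.
Utility at the optimum: U(26.7134, 11.2118) = 16.9936.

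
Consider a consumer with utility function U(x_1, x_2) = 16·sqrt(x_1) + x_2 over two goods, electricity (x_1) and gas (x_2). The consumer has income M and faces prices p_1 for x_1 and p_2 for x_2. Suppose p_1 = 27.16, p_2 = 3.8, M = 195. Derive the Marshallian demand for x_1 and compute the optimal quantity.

Set MRS = p_1/p_2: 8·x_1^(−1/2) = p_1/p_2.
Thus x_1* = (8·p_2/p_1)² — independent of M — with the rest of income spent on x_2.
Plugging in: x_1* = (8·3.8/27.16)² = 1.2528.

x_1* = 1.2528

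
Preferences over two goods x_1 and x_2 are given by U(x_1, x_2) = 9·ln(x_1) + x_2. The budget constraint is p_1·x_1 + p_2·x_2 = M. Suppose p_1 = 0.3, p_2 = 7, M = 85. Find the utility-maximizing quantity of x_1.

x_1* = 210

MU_x_1 = 9/x_1, MU_x_2 = 1. Tangency: 9/x_1 = p_1/p_2.
So x_1*(p_1,p_2) = 9·p_2/p_1, independent of income; and x_2* = (M − 9·p_2)/p_2.
At the given prices: x_1* = 9·7/0.3 = 210.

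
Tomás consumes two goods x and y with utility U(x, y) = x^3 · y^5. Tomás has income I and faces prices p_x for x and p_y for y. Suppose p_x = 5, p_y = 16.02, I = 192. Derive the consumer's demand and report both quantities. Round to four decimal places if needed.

The MRS is (3/5)·y/x. Set MRS = p_x/p_y.
So 3·p_y·y = 5·p_x·x; combined with the budget, a share 0.375 of income goes to x.
Demand: x*(p_x,p_y,I) = 0.375·I/p_x and y* = 0.625·I/p_y.
At p_x=5, p_y=16.02, I=192: x* = 0.375·192/5 = 14.4, y* = 7.4906.

x* = 14.4, y* = 7.4906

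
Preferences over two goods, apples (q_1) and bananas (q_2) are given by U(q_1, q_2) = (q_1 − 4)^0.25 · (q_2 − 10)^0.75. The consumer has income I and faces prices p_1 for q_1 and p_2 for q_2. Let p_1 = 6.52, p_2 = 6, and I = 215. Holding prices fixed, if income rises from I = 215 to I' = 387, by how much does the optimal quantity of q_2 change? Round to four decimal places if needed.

Δq_2* = 21.5

Discretionary income = 215 − 4·6.52 − 10·6 = 128.92; q_2* = 10 + 0.75·128.92/6 = 26.115.
At I' = 387: q_2* = 47.615. Change: 47.615 − 26.115 = 21.5.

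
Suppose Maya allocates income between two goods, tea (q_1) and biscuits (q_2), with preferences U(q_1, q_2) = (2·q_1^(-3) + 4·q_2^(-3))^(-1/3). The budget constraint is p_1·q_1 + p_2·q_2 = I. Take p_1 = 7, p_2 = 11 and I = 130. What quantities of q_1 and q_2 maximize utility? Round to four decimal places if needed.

Substitute q_2 = (q_2/q_1)·q_1 into the budget: q_1* = I/(p_1 + p_2·(q_2/q_1)).
Numerically q_2/q_1 = 1.062145, so q_1* = 130/(7 + 11·1.062145) = 6.958 and q_2* = 1.062145·6.958 = 7.3904.

q_1* = 6.958, q_2* = 7.3904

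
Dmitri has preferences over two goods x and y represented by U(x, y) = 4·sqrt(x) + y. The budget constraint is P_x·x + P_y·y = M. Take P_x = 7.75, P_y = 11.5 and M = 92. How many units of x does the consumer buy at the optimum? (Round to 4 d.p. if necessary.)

Thus x* = (2·P_y/P_x)² — independent of M — with the rest of income spent on y.
Plugging in: x* = (2·11.5/7.75)² = 8.8075.

x* = 8.8075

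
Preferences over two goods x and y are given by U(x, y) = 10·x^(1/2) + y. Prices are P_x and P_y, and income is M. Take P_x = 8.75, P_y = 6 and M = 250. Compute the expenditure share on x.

share on x = 0.4114

Utility is quasi-linear in y; the FOC for x is 5/√x = P_x/P_y.
Solve: √x = 5·P_y/P_x, so x*(P_x,P_y) = (5·P_y/P_x)², and y* = (M − P_x·x*)/P_y.
Plugging in: x* = (5·6/8.75)² = 11.7551, y* = 24.5238.
Expenditure on x: 8.75·11.7551 = 102.8571; share = 0.4114.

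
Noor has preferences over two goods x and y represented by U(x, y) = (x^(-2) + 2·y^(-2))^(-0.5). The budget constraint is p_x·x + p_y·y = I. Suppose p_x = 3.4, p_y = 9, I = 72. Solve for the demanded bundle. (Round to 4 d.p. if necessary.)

x* = 6.2084, y* = 5.6546

From the CES first-order condition, (1/2)·(y/x)^(3) = p_x/p_y.
Solve for the ratio: y/x = [2·p_x/p_y]^(1/3).
Substitute y = (y/x)·x into the budget: x* = I/(p_x + p_y·(y/x)).
Numerically y/x = 0.910798, so x* = 72/(3.4 + 9·0.910798) = 6.2084 and y* = 0.910798·6.2084 = 5.6546.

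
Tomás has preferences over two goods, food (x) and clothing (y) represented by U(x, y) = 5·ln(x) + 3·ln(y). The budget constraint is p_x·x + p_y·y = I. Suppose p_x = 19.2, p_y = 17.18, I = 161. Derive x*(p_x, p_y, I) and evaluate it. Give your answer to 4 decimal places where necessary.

Tangency: MRS = (5/3)·y/x = p_x/p_y.
Rearranging, p_y·y = (3/5)·p_x·x. Substituting into the budget gives p_x·x·(1 + (3/5)) = I.
Demand: x*(p_x,p_y,I) = 0.625·I/p_x and y* = 0.375·I/p_y.
At p_x=19.2, p_y=17.18, I=161: x* = 0.625·161/19.2 = 5.2409.

x* = 5.2409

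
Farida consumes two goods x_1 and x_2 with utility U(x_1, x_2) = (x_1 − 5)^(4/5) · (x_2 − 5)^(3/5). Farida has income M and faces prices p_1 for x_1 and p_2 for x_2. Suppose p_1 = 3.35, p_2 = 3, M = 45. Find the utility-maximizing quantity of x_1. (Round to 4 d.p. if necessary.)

MRS = (4/3)·(x_2−5)/(x_1−5). Tangency with p_1/p_2 gives x_2−5 = (3/4)·(p_1/p_2)·(x_1−5).
Substituting into the budget: x_1* = 5 + 4/7·(M − 5·p_1 − 5·p_2)/p_1, and x_2* = 5 + 3/7·(…)/p_2.
Discretionary income = 45 − 5·3.35 − 5·3 = 13.25; x_1* = 5 + 4/7·13.25/3.35 = 7.2601.

x_1* = 7.2601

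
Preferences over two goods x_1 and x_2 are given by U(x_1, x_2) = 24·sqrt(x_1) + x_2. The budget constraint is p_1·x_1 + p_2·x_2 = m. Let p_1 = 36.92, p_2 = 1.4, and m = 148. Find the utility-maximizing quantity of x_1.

MU_x_1 = 12/√x_1, MU_x_2 = 1. Tangency: 12/√x_1 = p_1/p_2.
Solve: √x_1 = 12·p_2/p_1, so x_1*(p_1,p_2) = (12·p_2/p_1)², and x_2* = (m − p_1·x_1*)/p_2.
Plugging in: x_1* = (12·1.4/36.92)² = 0.2071.

x_1* = 0.2071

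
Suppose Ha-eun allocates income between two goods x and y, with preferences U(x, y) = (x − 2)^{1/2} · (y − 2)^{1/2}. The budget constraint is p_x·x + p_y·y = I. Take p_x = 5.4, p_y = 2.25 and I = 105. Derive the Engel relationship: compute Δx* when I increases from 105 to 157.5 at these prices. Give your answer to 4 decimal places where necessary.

MRS = (y−2)/(x−2). Tangency with p_x/p_y gives y−2 = (p_x/p_y)·(x−2).
Substituting into the budget: x* = 2 + 0.5·(I − 2·p_x − 2·p_y)/p_x, and y* = 2 + 0.5·(…)/p_y.
Discretionary income = 105 − 2·5.4 − 2·2.25 = 89.7; x* = 2 + 0.5·89.7/5.4 = 10.3056.
At I' = 157.5: x* = 15.1667. Change: 15.1667 − 10.3056 = 4.8611.

Δx* = 4.8611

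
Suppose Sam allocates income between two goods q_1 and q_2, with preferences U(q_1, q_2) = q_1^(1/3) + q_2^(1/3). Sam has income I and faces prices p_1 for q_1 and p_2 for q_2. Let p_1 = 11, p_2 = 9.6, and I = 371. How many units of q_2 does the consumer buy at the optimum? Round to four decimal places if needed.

q_2* = 19.9803

MRS = MU_q_1/MU_q_2 = (q_2/q_1)^(2/3). Set equal to p_1/p_2.
Hence q_2/q_1 = (p_1/p_2)^(1/(2/3)), i.e. raised to the 1.5 power.
With the ratio pinned down, the budget gives q_1* = I/(p_1 + p_2·(q_2/q_1)) and q_2* = (q_2/q_1)·q_1*.
Numerically q_2/q_1 = 1.226541, so q_1* = 371/(11 + 9.6·1.226541) = 16.2899 and q_2* = 1.226541·16.2899 = 19.9803.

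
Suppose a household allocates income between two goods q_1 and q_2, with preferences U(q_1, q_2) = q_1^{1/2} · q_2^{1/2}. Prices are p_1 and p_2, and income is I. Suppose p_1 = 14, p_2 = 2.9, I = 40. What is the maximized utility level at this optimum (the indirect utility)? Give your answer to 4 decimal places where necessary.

The MRS is q_2/q_1. Set MRS = p_1/p_2.
So 0.5·p_2·q_2 = 0.5·p_1·q_1; combined with the budget, a share 0.5 of income goes to q_1.
Demand: q_1*(p_1,p_2,I) = 0.5·I/p_1 and q_2* = 0.5·I/p_2.
At p_1=14, p_2=2.9, I=40: q_1* = 0.5·40/14 = 1.4286, q_2* = 6.8966.
Utility at the optimum: U(1.4286, 6.8966) = 3.1388.

V = 3.1388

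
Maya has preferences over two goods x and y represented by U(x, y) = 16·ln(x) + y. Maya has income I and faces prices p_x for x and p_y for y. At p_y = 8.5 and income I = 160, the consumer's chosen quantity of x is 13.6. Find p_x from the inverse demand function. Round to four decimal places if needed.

p_x = 10

MU_x = 16/x, MU_y = 1. Tangency: 16/x = p_x/p_y.
So x*(p_x,p_y) = 16·p_y/p_x, independent of income; and y* = (I − 16·p_y)/p_y.
Set x* = 13.6 in the demand function and solve for p_x: p_x = 10.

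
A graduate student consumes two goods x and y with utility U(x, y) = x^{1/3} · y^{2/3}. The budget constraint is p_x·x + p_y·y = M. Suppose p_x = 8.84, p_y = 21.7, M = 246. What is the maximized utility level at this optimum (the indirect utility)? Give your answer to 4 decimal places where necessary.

V = 8.0918

Tangency: MRS = (1/2)·y/x = p_x/p_y.
So 1/3·p_y·y = 2/3·p_x·x; combined with the budget, a share 1/3 of income goes to x.
Demand: x*(p_x,p_y,M) = 1/3·M/p_x and y* = 2/3·M/p_y.
At p_x=8.84, p_y=21.7, M=246: x* = 1/3·246/8.84 = 9.276, y* = 7.5576.
Utility at the optimum: U(9.276, 7.5576) = 8.0918.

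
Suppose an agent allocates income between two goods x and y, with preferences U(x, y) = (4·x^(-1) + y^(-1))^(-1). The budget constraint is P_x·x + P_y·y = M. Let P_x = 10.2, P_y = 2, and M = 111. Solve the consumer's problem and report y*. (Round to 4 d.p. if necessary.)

y* = 10.0605

Numerically y/x = 1.129159, so x* = 111/(10.2 + 2·1.129159) = 8.9097 and y* = 1.129159·8.9097 = 10.0605.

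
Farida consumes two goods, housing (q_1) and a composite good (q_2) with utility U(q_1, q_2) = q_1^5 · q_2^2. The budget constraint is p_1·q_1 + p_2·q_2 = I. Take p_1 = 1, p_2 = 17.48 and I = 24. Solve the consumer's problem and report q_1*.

q_1* = 17.1429

Tangency: MRS = (5/2)·q_2/q_1 = p_1/p_2.
So 5·p_2·q_2 = 2·p_1·q_1; combined with the budget, a share 5/7 of income goes to q_1.
Demand: q_1*(p_1,p_2,I) = 5/7·I/p_1 and q_2* = 2/7·I/p_2.
At p_1=1, p_2=17.48, I=24: q_1* = 5/7·24/1 = 17.1429.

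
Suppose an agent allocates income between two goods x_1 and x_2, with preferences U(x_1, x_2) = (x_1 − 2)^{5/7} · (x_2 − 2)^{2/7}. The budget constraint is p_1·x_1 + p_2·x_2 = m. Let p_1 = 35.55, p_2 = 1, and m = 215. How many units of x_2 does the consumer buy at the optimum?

Let x_1' = x_1−2, x_2' = x_2−2. MRS = (5/2)·x_2'/x_1' = p_1/p_2.
Substituting into the budget: x_1* = 2 + 5/7·(m − 2·p_1 − 2·p_2)/p_1, and x_2* = 2 + 2/7·(…)/p_2.
Discretionary income = 215 − 2·35.55 − 2·1 = 141.9; x_2* = 2 + 2/7·141.9/1 = 42.5429.

x_2* = 42.5429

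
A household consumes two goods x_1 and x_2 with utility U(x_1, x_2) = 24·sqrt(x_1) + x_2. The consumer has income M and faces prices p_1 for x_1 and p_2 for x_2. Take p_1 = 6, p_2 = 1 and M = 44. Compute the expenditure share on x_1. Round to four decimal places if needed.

Utility is quasi-linear in x_2; the FOC for x_1 is 12/√x_1 = p_1/p_2.
Solve: √x_1 = 12·p_2/p_1, so x_1*(p_1,p_2) = (12·p_2/p_1)², and x_2* = (M − p_1·x_1*)/p_2.
Plugging in: x_1* = (12·1/6)² = 4, x_2* = 20.
Expenditure on x_1: 6·4 = 24; share = 0.5455.

share on x_1 = 0.5455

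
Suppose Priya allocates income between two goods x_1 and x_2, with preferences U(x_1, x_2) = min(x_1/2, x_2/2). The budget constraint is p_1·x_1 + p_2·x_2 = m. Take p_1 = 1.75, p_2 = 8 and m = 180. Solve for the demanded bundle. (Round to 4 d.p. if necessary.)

Here 2·1.75 + 2·8 = 19.5, giving x_1* = 18.4615 and x_2* = 18.4615.

x_1* = 18.4615, x_2* = 18.4615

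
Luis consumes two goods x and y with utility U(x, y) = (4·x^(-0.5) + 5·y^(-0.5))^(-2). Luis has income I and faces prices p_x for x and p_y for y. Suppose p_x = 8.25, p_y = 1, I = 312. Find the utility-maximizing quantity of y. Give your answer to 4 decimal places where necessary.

MRS = MU_x/MU_y = (4/5)·(y/x)^(1.5). Set equal to p_x/p_y.
Solve for the ratio: y/x = [(5/4)·p_x/p_y]^(2/3).
Substitute y = (y/x)·x into the budget: x* = I/(p_x + p_y·(y/x)).
Numerically y/x = 4.737792, so x* = 312/(8.25 + 1·4.737792) = 24.0226 and y* = 4.737792·24.0226 = 113.8139.

y* = 113.8139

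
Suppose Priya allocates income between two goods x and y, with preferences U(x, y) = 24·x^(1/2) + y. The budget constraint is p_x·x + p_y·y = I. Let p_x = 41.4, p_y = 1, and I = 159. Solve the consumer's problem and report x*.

x* = 0.084

MU_x = 12/√x, MU_y = 1. Tangency: 12/√x = p_x/p_y.
Thus x* = (12·p_y/p_x)² — independent of I — with the rest of income spent on y.
Plugging in: x* = (12·1/41.4)² = 0.084.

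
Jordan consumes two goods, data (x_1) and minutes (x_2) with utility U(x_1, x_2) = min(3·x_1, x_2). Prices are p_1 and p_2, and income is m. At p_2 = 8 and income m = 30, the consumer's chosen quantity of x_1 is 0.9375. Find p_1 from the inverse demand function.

p_1 = 8

With perfect complements, no substitution: consume in ratio x_1:x_2 = 1:3.
Budget: p_1·x_1 + p_2·3·x_1 = m, so (p_1 + 3·p_2)·x_1 = m.
Demand: x_1*(p_1,p_2,m) = m/(p_1 + 3·p_2), x_2* = 3·m/(p_1 + 3·p_2).
Set x_1* = 0.9375 in the demand function and solve for p_1: p_1 = 8.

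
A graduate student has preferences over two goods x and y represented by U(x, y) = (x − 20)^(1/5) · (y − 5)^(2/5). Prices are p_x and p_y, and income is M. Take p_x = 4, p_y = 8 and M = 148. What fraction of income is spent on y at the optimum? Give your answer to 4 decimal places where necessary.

share on y = 0.3964

MRS = (1/2)·(y−5)/(x−20). Tangency with p_x/p_y gives y−5 = 2·(p_x/p_y)·(x−20).
Substituting into the budget: x* = 20 + 1/3·(M − 20·p_x − 5·p_y)/p_x, and y* = 5 + 2/3·(…)/p_y.
Discretionary income = 148 − 20·4 − 5·8 = 28; x* = 20 + 1/3·28/4 = 22.3333; y* = 5 + 2/3·28/8 = 7.3333.
Expenditure on y: 8·7.3333 = 58.6667; share = 0.3964.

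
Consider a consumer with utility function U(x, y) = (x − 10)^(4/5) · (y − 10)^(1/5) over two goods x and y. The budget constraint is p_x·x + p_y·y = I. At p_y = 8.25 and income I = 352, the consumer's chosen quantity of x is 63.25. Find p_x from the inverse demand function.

This is Cobb-Douglas in (x−10, y−10): tangency gives 0.8·p_y·(y−10) = 0.2·p_x·(x−10).
Substituting into the budget: x* = 10 + 0.8·(I − 10·p_x − 10·p_y)/p_x, and y* = 10 + 0.2·(…)/p_y.
Set x* = 63.25 in the demand function and solve for p_x: p_x = 3.52.

p_x = 3.52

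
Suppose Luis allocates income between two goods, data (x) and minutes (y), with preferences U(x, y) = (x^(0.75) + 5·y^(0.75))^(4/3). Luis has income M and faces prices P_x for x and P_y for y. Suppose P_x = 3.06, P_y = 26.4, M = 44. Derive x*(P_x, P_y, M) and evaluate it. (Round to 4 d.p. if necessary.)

Substitute y = (y/x)·x into the budget: x* = M/(P_x + P_y·(y/x)).
Numerically y/x = 0.112811, so x* = 44/(3.06 + 26.4·0.112811) = 7.2869.

x* = 7.2869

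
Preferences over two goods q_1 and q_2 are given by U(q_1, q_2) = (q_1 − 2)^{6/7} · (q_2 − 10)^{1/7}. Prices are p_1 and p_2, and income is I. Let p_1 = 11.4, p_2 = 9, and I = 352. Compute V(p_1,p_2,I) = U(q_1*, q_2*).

V = 14.4016

Let q_1' = q_1−2, q_2' = q_2−10. MRS = 6·q_2'/q_1' = p_1/p_2.
Substituting into the budget: q_1* = 2 + 6/7·(I − 2·p_1 − 10·p_2)/p_1, and q_2* = 10 + 1/7·(…)/p_2.
Discretionary income = 352 − 2·11.4 − 10·9 = 239.2; q_1* = 2 + 6/7·239.2/11.4 = 19.985; q_2* = 10 + 1/7·239.2/9 = 13.7968.
Utility at the optimum: U(19.985, 13.7968) = 14.4016.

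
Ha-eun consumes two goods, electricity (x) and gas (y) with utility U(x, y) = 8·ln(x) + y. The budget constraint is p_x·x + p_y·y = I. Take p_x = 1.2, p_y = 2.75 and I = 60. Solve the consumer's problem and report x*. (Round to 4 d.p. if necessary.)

x* = 18.3333

MU_x = 8/x, MU_y = 1. Tangency: 8/x = p_x/p_y.
So x*(p_x,p_y) = 8·p_y/p_x, independent of income; and y* = (I − 8·p_y)/p_y.
At the given prices: x* = 8·2.75/1.2 = 18.3333.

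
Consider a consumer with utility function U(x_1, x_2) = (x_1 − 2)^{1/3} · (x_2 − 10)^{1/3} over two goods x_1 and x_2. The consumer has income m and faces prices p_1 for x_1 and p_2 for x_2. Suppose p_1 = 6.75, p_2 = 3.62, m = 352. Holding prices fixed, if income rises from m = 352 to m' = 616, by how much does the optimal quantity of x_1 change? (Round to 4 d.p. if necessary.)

Δx_1* = 19.5556

This is Cobb-Douglas in (x_1−2, x_2−10): tangency gives 1/3·p_2·(x_2−10) = 1/3·p_1·(x_1−2).
Substituting into the budget: x_1* = 2 + 0.5·(m − 2·p_1 − 10·p_2)/p_1, and x_2* = 10 + 0.5·(…)/p_2.
Discretionary income = 352 − 2·6.75 − 10·3.62 = 302.3; x_1* = 2 + 0.5·302.3/6.75 = 24.3926.
At m' = 616: x_1* = 43.9481. Change: 43.9481 − 24.3926 = 19.5556.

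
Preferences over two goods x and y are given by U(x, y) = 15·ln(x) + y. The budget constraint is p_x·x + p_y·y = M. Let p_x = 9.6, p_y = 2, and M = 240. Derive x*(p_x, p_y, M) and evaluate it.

x* = 3.125

MU_x = 15/x, MU_y = 1. Tangency: 15/x = p_x/p_y.
So x*(p_x,p_y) = 15·p_y/p_x, independent of income; and y* = (M − 15·p_y)/p_y.
At the given prices: x* = 15·2/9.6 = 3.125.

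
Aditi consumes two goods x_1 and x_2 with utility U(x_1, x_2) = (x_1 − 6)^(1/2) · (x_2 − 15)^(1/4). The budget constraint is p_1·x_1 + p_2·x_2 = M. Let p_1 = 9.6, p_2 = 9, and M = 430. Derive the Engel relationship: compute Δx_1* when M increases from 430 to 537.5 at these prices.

Δx_1* = 7.4653

Let x_1' = x_1−6, x_2' = x_2−15. MRS = 2·x_2'/x_1' = p_1/p_2.
Substituting into the budget: x_1* = 6 + 2/3·(M − 6·p_1 − 15·p_2)/p_1, and x_2* = 15 + 1/3·(…)/p_2.
Discretionary income = 430 − 6·9.6 − 15·9 = 237.4; x_1* = 6 + 2/3·237.4/9.6 = 22.4861.
At M' = 537.5: x_1* = 29.9514. Change: 29.9514 − 22.4861 = 7.4653.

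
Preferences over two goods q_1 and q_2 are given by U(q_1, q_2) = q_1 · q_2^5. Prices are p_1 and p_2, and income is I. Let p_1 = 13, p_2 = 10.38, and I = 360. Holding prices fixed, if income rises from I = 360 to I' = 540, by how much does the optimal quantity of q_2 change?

Δq_2* = 14.4509

Tangency: MRS = (1/5)·q_2/q_1 = p_1/p_2.
So p_2·q_2 = 5·p_1·q_1; combined with the budget, a share 1/6 of income goes to q_1.
Demand: q_1*(p_1,p_2,I) = 1/6·I/p_1 and q_2* = 5/6·I/p_2.
At p_1=13, p_2=10.38, I=360: q_2* = 5/6·360/10.38 = 28.9017.
At I' = 540: q_2* = 43.3526. Change: 43.3526 − 28.9017 = 14.4509.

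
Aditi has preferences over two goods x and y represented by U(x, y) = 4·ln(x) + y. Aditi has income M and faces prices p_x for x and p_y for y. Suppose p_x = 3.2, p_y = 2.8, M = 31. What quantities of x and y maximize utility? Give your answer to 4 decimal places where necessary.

Set MRS = p_x/p_y: (4/x)/1 = p_x/p_y.
So x*(p_x,p_y) = 4·p_y/p_x, independent of income; and y* = (M − 4·p_y)/p_y.
At the given prices: x* = 4·2.8/3.2 = 3.5, and y* = 7.0714.

x* = 3.5, y* = 7.0714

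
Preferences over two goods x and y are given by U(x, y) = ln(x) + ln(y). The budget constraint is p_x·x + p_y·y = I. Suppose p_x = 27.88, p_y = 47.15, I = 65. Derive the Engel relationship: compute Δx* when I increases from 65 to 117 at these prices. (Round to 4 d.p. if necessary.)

The MRS is y/x. Set MRS = p_x/p_y.
Rearranging, p_y·y = p_x·x. Substituting into the budget gives p_x·x·(1 + 1) = I.
Demand: x*(p_x,p_y,I) = 0.5·I/p_x and y* = 0.5·I/p_y.
At p_x=27.88, p_y=47.15, I=65: x* = 0.5·65/27.88 = 1.1657.
At I' = 117: x* = 2.0983. Change: 2.0983 − 1.1657 = 0.9326.

Δx* = 0.9326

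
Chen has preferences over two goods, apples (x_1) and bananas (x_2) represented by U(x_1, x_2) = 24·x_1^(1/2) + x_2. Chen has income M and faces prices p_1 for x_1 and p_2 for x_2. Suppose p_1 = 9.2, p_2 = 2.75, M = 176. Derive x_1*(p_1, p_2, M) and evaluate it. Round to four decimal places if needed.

Plugging in: x_1* = (12·2.75/9.2)² = 12.8663.

x_1* = 12.8663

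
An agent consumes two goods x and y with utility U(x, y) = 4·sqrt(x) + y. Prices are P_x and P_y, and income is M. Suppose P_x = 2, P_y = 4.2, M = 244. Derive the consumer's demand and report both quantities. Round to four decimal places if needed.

x* = 17.64, y* = 49.6952

MU_x = 2/√x, MU_y = 1. Tangency: 2/√x = P_x/P_y.
Solve: √x = 2·P_y/P_x, so x*(P_x,P_y) = (2·P_y/P_x)², and y* = (M − P_x·x*)/P_y.
Plugging in: x* = (2·4.2/2)² = 17.64, y* = 49.6952.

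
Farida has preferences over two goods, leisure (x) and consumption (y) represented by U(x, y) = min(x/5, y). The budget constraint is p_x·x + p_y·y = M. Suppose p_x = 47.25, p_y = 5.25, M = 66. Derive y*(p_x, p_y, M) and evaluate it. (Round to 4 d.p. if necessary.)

y* = 0.2733

Leontief preferences: the optimum is at the kink where x/5 = y/1, i.e. y = (1/5)·x.
Budget: p_x·x + p_y·(1/5)·x = M, so (5·p_x + p_y)·x = 5·M.
Demand: x*(p_x,p_y,M) = 5·M/(5·p_x + p_y), y* = M/(5·p_x + p_y).
Here 5·47.25 + 5.25 = 241.5, giving y* = 0.2733.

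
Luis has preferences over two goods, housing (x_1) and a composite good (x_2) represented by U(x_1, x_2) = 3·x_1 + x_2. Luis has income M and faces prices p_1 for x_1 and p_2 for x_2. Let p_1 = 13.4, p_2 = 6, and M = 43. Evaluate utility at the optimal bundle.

Perfect substitutes: compare marginal utility per dollar. 3/p_1 vs 1/p_2 → 0.2239 vs 0.1667.
x_1 gives more utility per dollar, so spend all income on x_1: x_1* = M/p_1, x_2* = 0.
Numerically: x_1* = 3.209, x_2* = 0.
Utility at the optimum: U(3.209, 0) = 9.6269.

V = 9.6269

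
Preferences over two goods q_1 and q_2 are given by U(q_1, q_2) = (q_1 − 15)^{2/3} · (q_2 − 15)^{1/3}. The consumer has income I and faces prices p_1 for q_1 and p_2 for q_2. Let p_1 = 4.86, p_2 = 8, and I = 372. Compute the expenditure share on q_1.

share on q_1 = 0.5169

This is Cobb-Douglas in (q_1−15, q_2−15): tangency gives 2/3·p_2·(q_2−15) = 1/3·p_1·(q_1−15).
After buying the subsistence bundle (15, 15), a share 2/3 of the remaining income goes to q_1: q_1* = 15 + 2/3·(I − 15p_1 − 15p_2)/p_1.
Discretionary income = 372 − 15·4.86 − 15·8 = 179.1; q_1* = 15 + 2/3·179.1/4.86 = 39.5679; q_2* = 15 + 1/3·179.1/8 = 22.4625.
Expenditure on q_1: 4.86·39.5679 = 192.3; share = 0.5169.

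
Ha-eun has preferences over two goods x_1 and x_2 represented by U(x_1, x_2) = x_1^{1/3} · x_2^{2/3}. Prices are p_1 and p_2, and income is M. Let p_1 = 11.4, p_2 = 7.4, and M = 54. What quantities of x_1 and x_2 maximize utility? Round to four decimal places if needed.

x_1* = 1.5789, x_2* = 4.8649

The MRS is (1/2)·x_2/x_1. Set MRS = p_1/p_2.
Rearranging, p_2·x_2 = 2·p_1·x_1. Substituting into the budget gives p_1·x_1·(1 + 2) = M.
Demand: x_1*(p_1,p_2,M) = 1/3·M/p_1 and x_2* = 2/3·M/p_2.
At p_1=11.4, p_2=7.4, M=54: x_1* = 1/3·54/11.4 = 1.5789, x_2* = 4.8649.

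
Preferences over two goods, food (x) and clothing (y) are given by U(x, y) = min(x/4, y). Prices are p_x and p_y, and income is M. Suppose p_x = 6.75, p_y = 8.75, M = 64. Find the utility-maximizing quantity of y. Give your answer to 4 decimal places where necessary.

y* = 1.7902

Demand: x*(p_x,p_y,M) = 4·M/(4·p_x + p_y), y* = M/(4·p_x + p_y).
Here 4·6.75 + 8.75 = 35.75, giving y* = 1.7902.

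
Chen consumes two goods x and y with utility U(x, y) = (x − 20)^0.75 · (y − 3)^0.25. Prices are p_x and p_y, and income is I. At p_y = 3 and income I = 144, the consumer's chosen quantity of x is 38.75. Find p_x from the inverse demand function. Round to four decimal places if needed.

p_x = 3

Let x' = x−20, y' = y−3. MRS = 3·y'/x' = p_x/p_y.
After buying the subsistence bundle (20, 3), a share 0.75 of the remaining income goes to x: x* = 20 + 0.75·(I − 20p_x − 3p_y)/p_x.
Set x* = 38.75 in the demand function and solve for p_x: p_x = 3.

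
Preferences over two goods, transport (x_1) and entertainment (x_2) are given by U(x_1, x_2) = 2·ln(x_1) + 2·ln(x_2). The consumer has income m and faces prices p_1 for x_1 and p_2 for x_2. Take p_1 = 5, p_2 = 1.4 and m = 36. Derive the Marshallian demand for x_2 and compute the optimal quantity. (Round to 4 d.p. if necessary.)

The MRS is x_2/x_1. Set MRS = p_1/p_2.
Rearranging, p_2·x_2 = p_1·x_1. Substituting into the budget gives p_1·x_1·(1 + 1) = m.
Demand: x_1*(p_1,p_2,m) = 0.5·m/p_1 and x_2* = 0.5·m/p_2.
At p_1=5, p_2=1.4, m=36: x_2* = 0.5·36/1.4 = 12.8571.

x_2* = 12.8571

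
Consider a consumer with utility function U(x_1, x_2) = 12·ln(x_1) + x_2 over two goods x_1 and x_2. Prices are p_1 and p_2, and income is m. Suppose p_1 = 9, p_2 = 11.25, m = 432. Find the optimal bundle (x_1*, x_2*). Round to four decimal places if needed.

x_1* = 15, x_2* = 26.4

MU_x_1 = 12/x_1, MU_x_2 = 1. Tangency: 12/x_1 = p_1/p_2.
So x_1*(p_1,p_2) = 12·p_2/p_1, independent of income; and x_2* = (m − 12·p_2)/p_2.
At the given prices: x_1* = 12·11.25/9 = 15, and x_2* = 26.4.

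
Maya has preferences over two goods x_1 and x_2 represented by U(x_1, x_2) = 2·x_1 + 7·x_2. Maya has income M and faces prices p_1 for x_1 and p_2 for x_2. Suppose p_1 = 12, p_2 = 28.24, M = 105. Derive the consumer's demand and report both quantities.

x_2 gives more utility per dollar, so spend all income on x_2: x_2* = M/p_2, x_1* = 0.
Numerically: x_1* = 0, x_2* = 3.7181.

x_1* = 0, x_2* = 3.7181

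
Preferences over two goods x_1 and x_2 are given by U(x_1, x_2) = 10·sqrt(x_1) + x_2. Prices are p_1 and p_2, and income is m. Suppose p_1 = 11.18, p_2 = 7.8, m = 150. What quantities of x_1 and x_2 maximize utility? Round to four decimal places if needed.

MU_x_1 = 5/√x_1, MU_x_2 = 1. Tangency: 5/√x_1 = p_1/p_2.
Solve: √x_1 = 5·p_2/p_1, so x_1*(p_1,p_2) = (5·p_2/p_1)², and x_2* = (m − p_1·x_1*)/p_2.
Plugging in: x_1* = (5·7.8/11.18)² = 12.1687, x_2* = 1.7889.

x_1* = 12.1687, x_2* = 1.7889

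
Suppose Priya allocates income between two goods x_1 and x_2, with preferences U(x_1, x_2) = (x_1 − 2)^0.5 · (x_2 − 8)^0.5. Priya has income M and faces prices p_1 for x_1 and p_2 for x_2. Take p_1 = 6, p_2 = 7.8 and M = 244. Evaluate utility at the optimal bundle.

Let x_1' = x_1−2, x_2' = x_2−8. MRS = x_2'/x_1' = p_1/p_2.
After buying the subsistence bundle (2, 8), a share 0.5 of the remaining income goes to x_1: x_1* = 2 + 0.5·(M − 2p_1 − 8p_2)/p_1.
Discretionary income = 244 − 2·6 − 8·7.8 = 169.6; x_1* = 2 + 0.5·169.6/6 = 16.1333; x_2* = 8 + 0.5·169.6/7.8 = 18.8718.
Utility at the optimum: U(16.1333, 18.8718) = 12.3958.

V = 12.3958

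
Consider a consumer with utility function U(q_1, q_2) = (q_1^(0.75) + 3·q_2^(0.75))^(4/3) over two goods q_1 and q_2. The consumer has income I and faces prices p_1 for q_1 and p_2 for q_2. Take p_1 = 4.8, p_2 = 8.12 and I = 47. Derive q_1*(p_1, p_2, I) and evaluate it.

q_1* = 0.5522

MU_q_1 ∝ q_1^(-0.25), MU_q_2 ∝ 3·q_2^(-0.25), so MRS = (1/3)·(q_2/q_1)^(0.25) = p_1/p_2.
Solve for the ratio: q_2/q_1 = [3·p_1/p_2]^(4).
With the ratio pinned down, the budget gives q_1* = I/(p_1 + p_2·(q_2/q_1)) and q_2* = (q_2/q_1)·q_1*.
Numerically q_2/q_1 = 9.890673, so q_1* = 47/(4.8 + 8.12·9.890673) = 0.5522.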